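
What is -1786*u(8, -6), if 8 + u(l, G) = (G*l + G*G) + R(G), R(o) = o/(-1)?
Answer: 25004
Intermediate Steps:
R(o) = -o (R(o) = o*(-1) = -o)
u(l, G) = -8 + G² - G + G*l (u(l, G) = -8 + ((G*l + G*G) - G) = -8 + ((G*l + G²) - G) = -8 + ((G² + G*l) - G) = -8 + (G² - G + G*l) = -8 + G² - G + G*l)
-1786*u(8, -6) = -1786*(-8 + (-6)² - 1*(-6) - 6*8) = -1786*(-8 + 36 + 6 - 48) = -1786*(-14) = 25004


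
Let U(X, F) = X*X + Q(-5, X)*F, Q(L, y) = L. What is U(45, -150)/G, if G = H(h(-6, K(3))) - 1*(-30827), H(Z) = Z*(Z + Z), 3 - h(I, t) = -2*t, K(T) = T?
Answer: 2775/30989 ≈ 0.089548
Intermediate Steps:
h(I, t) = 3 + 2*t (h(I, t) = 3 - (-2)*t = 3 + 2*t)
U(X, F) = X**2 - 5*F (U(X, F) = X*X - 5*F = X**2 - 5*F)
H(Z) = 2*Z**2 (H(Z) = Z*(2*Z) = 2*Z**2)
G = 30989 (G = 2*(3 + 2*3)**2 - 1*(-30827) = 2*(3 + 6)**2 + 30827 = 2*9**2 + 30827 = 2*81 + 30827 = 162 + 30827 = 30989)
U(45, -150)/G = (45**2 - 5*(-150))/30989 = (2025 + 750)*(1/30989) = 2775*(1/30989) = 2775/30989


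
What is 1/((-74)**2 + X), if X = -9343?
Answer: -1/3867 ≈ -0.00025860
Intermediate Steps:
1/((-74)**2 + X) = 1/((-74)**2 - 9343) = 1/(5476 - 9343) = 1/(-3867) = -1/3867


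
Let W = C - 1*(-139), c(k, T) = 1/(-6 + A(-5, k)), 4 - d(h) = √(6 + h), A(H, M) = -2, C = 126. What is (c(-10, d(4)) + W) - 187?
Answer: 623/8 ≈ 77.875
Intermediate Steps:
d(h) = 4 - √(6 + h)
c(k, T) = -⅛ (c(k, T) = 1/(-6 - 2) = 1/(-8) = -⅛)
W = 265 (W = 126 - 1*(-139) = 126 + 139 = 265)
(c(-10, d(4)) + W) - 187 = (-⅛ + 265) - 187 = 2119/8 - 187 = 623/8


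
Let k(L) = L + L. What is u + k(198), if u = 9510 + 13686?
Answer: 23592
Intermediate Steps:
k(L) = 2*L
u = 23196
u + k(198) = 23196 + 2*198 = 23196 + 396 = 23592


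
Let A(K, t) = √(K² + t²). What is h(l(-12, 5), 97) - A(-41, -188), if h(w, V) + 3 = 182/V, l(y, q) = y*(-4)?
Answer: -109/97 - 5*√1481 ≈ -193.54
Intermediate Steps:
l(y, q) = -4*y
h(w, V) = -3 + 182/V
h(l(-12, 5), 97) - A(-41, -188) = (-3 + 182/97) - √((-41)² + (-188)²) = (-3 + 182*(1/97)) - √(1681 + 35344) = (-3 + 182/97) - √37025 = -109/97 - 5*√1481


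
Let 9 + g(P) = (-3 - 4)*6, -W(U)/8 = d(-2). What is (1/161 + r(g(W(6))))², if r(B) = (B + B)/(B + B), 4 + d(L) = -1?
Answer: 26244/25921 ≈ 1.0125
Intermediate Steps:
d(L) = -5 (d(L) = -4 - 1 = -5)
W(U) = 40 (W(U) = -8*(-5) = 40)
g(P) = -51 (g(P) = -9 + (-3 - 4)*6 = -9 - 7*6 = -9 - 42 = -51)
r(B) = 1 (r(B) = (2*B)/((2*B)) = (2*B)*(1/(2*B)) = 1)
(1/161 + r(g(W(6))))² = (1/161 + 1)² = (162/161)² = 26244/25921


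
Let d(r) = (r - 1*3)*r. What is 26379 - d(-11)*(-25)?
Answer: 30229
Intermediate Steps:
d(r) = r*(-3 + r) (d(r) = (r - 3)*r = (-3 + r)*r = r*(-3 + r))
26379 - d(-11)*(-25) = 26379 - (-11*(-3 - 11))*(-25) = 26379 - (-11*(-14))*(-25) = 26379 - 154*(-25) = 26379 - 1*(-3850) = 26379 + 3850 = 30229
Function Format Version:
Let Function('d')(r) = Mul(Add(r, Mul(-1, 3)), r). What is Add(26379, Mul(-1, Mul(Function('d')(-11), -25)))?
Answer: 30229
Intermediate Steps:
Function('d')(r) = Mul(r, Add(-3, r)) (Function('d')(r) = Mul(Add(r, -3), r) = Mul(Add(-3, r), r) = Mul(r, Add(-3, r)))
Add(26379, Mul(-1, Mul(Function('d')(-11), -25))) = Add(26379, Mul(-1, Mul(Mul(-11, Add(-3, -11)), -25))) = Add(26379, Mul(-1, Mul(Mul(-11, -14), -25))) = Add(26379, Mul(-1, Mul(154, -25))) = Add(26379, Mul(-1, -3850)) = Add(26379, 3850) = 30229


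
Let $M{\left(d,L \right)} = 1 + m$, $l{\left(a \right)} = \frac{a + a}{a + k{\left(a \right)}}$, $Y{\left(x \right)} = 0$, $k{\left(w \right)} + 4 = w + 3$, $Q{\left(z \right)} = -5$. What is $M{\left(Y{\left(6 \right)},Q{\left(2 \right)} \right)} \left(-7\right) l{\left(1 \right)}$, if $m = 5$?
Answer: $-84$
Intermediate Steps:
$k{\left(w \right)} = -1 + w$ ($k{\left(w \right)} = -4 + \left(w + 3\right) = -4 + \left(3 + w\right) = -1 + w$)
$l{\left(a \right)} = \frac{2 a}{-1 + 2 a}$ ($l{\left(a \right)} = \frac{a + a}{a + \left(-1 + a\right)} = \frac{2 a}{-1 + 2 a}$)
$M{\left(d,L \right)} = 6$ ($M{\left(d,L \right)} = 1 + 5 = 6$)
$M{\left(Y{\left(6 \right)},Q{\left(2 \right)} \right)} \left(-7\right) l{\left(1 \right)} = 6 \left(-7\right) 2 \cdot 1 \frac{1}{-1 + 2 \cdot 1} = - 42 \cdot 2 \cdot 1 \frac{1}{-1 + 2} = - 42 \cdot 2 \cdot 1 \cdot 1^{-1} = - 42 \cdot 2 \cdot 1 \cdot 1 = \left(-42\right) 2 = -84$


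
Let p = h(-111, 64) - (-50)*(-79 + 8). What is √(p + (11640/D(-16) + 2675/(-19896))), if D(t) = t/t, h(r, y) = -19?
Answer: √798714678534/9948 ≈ 89.838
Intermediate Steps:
D(t) = 1
p = -3569 (p = -19 - (-50)*(-79 + 8) = -19 - (-50)*(-71) = -19 - 1*3550 = -19 - 3550 = -3569)
√(p + (11640/D(-16) + 2675/(-19896))) = √(-3569 + (11640/1 + 2675/(-19896))) = √(-3569 + (11640*1 + 2675*(-1/19896))) = √(-3569 + (11640 - 2675/19896)) = √(-3569 + 231586765/19896) = √(160577941/19896) = √798714678534/9948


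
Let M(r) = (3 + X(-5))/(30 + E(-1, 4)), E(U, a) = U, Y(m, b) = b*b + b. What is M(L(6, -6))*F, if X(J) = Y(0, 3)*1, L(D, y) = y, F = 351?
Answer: 5265/29 ≈ 181.55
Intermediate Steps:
Y(m, b) = b + b² (Y(m, b) = b² + b = b + b²)
X(J) = 12 (X(J) = (3*(1 + 3))*1 = (3*4)*1 = 12*1 = 12)
M(r) = 15/29 (M(r) = (3 + 12)/(30 - 1) = 15/29)
M(L(6, -6))*F = (15/29)*351 = 5265/29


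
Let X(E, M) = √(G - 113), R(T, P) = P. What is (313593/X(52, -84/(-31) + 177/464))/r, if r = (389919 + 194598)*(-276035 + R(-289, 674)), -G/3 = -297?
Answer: -104531*√778/41740526141862 ≈ -6.9852e-8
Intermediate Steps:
G = 891 (G = -3*(-297) = 891)
X(E, M) = √778 (X(E, M) = √(891 - 113) = √778)
r = -160953185637 (r = (389919 + 194598)*(-276035 + 674) = 584517*(-275361) = -160953185637)
(313593/X(52, -84/(-31) + 177/464))/r = (313593/(√778))/(-160953185637) = (313593*(√778/778))*(-1/160953185637) = (313593*√778/778)*(-1/160953185637) = -104531*√778/41740526141862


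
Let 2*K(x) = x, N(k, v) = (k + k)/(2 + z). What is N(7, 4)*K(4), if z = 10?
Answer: 7/3 ≈ 2.3333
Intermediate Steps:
N(k, v) = k/6 (N(k, v) = (k + k)/(2 + 10) = (2*k)/12 = (2*k)*(1/12) = k/6)
K(x) = x/2
N(7, 4)*K(4) = ((1/6)*7)*((1/2)*4) = (7/6)*2 = 7/3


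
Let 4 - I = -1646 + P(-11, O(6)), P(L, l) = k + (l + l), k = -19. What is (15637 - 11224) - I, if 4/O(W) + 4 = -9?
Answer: 35664/13 ≈ 2743.4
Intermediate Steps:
O(W) = -4/13 (O(W) = 4/(-4 - 9) = 4/(-13) = 4*(-1/13) = -4/13)
P(L, l) = -19 + 2*l (P(L, l) = -19 + (l + l) = -19 + 2*l)
I = 21705/13 (I = 4 - (-1646 + (-19 + 2*(-4/13))) = 4 - (-1646 + (-19 - 8/13)) = 4 - (-1646 - 255/13) = 4 - 1*(-21653/13) = 4 + 21653/13 = 21705/13 ≈ 1669.6)
(15637 - 11224) - I = (15637 - 11224) - 1*21705/13 = 4413 - 21705/13 = 35664/13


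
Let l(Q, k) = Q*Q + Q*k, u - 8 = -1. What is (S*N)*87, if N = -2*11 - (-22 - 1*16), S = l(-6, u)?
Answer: -8352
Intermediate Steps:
u = 7 (u = 8 - 1 = 7)
l(Q, k) = Q² + Q*k
S = -6 (S = -6*(-6 + 7) = -6*1 = -6)
N = 16 (N = -22 - (-22 - 16) = -22 - 1*(-38) = -22 + 38 = 16)
(S*N)*87 = -6*16*87 = -96*87 = -8352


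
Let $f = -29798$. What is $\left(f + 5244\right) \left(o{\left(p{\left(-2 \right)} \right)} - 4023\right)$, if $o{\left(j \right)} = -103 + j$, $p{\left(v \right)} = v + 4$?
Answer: $101260696$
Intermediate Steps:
$p{\left(v \right)} = 4 + v$
$\left(f + 5244\right) \left(o{\left(p{\left(-2 \right)} \right)} - 4023\right) = \left(-29798 + 5244\right) \left(\left(-103 + \left(4 - 2\right)\right) - 4023\right) = - 24554 \left(\left(-103 + 2\right) - 4023\right) = - 24554 \left(-101 - 4023\right) = \left(-24554\right) \left(-4124\right) = 101260696$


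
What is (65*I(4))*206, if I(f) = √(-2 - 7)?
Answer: 40170*I ≈ 40170.0*I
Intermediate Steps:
I(f) = 3*I (I(f) = √(-9) = 3*I)
(65*I(4))*206 = (65*(3*I))*206 = (195*I)*206 = 40170*I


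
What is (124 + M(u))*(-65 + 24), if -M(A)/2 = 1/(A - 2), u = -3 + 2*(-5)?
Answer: -76342/15 ≈ -5089.5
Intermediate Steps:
u = -13 (u = -3 - 10 = -13)
M(A) = -2/(-2 + A) (M(A) = -2/(A - 2) = -2/(-2 + A))
(124 + M(u))*(-65 + 24) = (124 - 2/(-2 - 13))*(-65 + 24) = (124 - 2/(-15))*(-41) = (124 - 2*(-1/15))*(-41) = (124 + 2/15)*(-41) = (1862/15)*(-41) = -76342/15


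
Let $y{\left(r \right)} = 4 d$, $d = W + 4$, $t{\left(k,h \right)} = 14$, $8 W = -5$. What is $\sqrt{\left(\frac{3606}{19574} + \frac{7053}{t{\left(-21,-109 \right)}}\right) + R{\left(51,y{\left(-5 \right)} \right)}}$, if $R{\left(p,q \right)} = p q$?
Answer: $\frac{\sqrt{5596837479807}}{68509} \approx 34.532$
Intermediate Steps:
$W = - \frac{5}{8}$ ($W = \frac{1}{8} \left(-5\right) = - \frac{5}{8} \approx -0.625$)
$d = \frac{27}{8}$ ($d = - \frac{5}{8} + 4 = \frac{27}{8} \approx 3.375$)
$y{\left(r \right)} = \frac{27}{2}$ ($y{\left(r \right)} = 4 \cdot \frac{27}{8} = \frac{27}{2}$)
$\sqrt{\left(\frac{3606}{19574} + \frac{7053}{t{\left(-21,-109 \right)}}\right) + R{\left(51,y{\left(-5 \right)} \right)}} = \sqrt{\left(\frac{3606}{19574} + \frac{7053}{14}\right) + 51 \cdot \frac{27}{2}} = \sqrt{\left(3606 \cdot \frac{1}{19574} + 7053 \cdot \frac{1}{14}\right) + \frac{1377}{2}} = \sqrt{\left(\frac{1803}{9787} + \frac{7053}{14}\right) + \frac{1377}{2}} = \sqrt{\frac{69052953}{137018} + \frac{1377}{2}} = \sqrt{\frac{81694923}{68509}} = \frac{\sqrt{5596837479807}}{68509}$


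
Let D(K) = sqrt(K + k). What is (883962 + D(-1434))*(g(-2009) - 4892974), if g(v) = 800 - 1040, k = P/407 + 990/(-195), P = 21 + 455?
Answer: -4325415233868 - 19572856*I*sqrt(2515859918)/5291 ≈ -4.3254e+12 - 1.8555e+8*I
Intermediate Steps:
P = 476
k = -20674/5291 (k = 476/407 + 990/(-195) = 476*(1/407) + 990*(-1/195) = 476/407 - 66/13 = -20674/5291 ≈ -3.9074)
g(v) = -240
D(K) = sqrt(-20674/5291 + K) (D(K) = sqrt(K - 20674/5291) = sqrt(-20674/5291 + K))
(883962 + D(-1434))*(g(-2009) - 4892974) = (883962 + sqrt(-109386134 + 27994681*(-1434))/5291)*(-240 - 4892974) = (883962 + sqrt(-109386134 - 40144372554)/5291)*(-4893214) = (883962 + sqrt(-40253758688)/5291)*(-4893214) = (883962 + (4*I*sqrt(2515859918))/5291)*(-4893214) = (883962 + 4*I*sqrt(2515859918)/5291)*(-4893214) = -4325415233868 - 19572856*I*sqrt(2515859918)/5291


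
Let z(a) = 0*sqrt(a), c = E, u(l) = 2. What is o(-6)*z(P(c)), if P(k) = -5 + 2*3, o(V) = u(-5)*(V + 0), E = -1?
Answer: 0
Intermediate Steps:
c = -1
o(V) = 2*V (o(V) = 2*(V + 0) = 2*V)
P(k) = 1 (P(k) = -5 + 6 = 1)
z(a) = 0
o(-6)*z(P(c)) = (2*(-6))*0 = -12*0 = 0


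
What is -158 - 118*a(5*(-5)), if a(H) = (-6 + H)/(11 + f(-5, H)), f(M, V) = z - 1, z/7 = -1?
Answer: 3184/3 ≈ 1061.3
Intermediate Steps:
z = -7 (z = 7*(-1) = -7)
f(M, V) = -8 (f(M, V) = -7 - 1 = -8)
a(H) = -2 + H/3 (a(H) = (-6 + H)/(11 - 8) = (-6 + H)/3 = (-6 + H)*(⅓) = -2 + H/3)
-158 - 118*a(5*(-5)) = -158 - 118*(-2 + (5*(-5))/3) = -158 - 118*(-2 + (⅓)*(-25)) = -158 - 118*(-2 - 25/3) = -158 - 118*(-31/3) = -158 + 3658/3 = 3184/3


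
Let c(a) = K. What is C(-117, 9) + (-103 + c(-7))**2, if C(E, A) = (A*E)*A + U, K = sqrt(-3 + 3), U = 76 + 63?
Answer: 1271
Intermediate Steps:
U = 139
K = 0 (K = sqrt(0) = 0)
c(a) = 0
C(E, A) = 139 + E*A**2 (C(E, A) = (A*E)*A + 139 = E*A**2 + 139 = 139 + E*A**2)
C(-117, 9) + (-103 + c(-7))**2 = (139 - 117*9**2) + (-103 + 0)**2 = (139 - 117*81) + (-103)**2 = (139 - 9477) + 10609 = -9338 + 10609 = 1271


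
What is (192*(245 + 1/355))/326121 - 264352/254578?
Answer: -4392252397264/4912207889665 ≈ -0.89415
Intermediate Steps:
(192*(245 + 1/355))/326121 - 264352/254578 = (192*(245 + 1/355))*(1/326121) - 264352*1/254578 = (192*(86976/355))*(1/326121) - 132176/127289 = (16699392/355)*(1/326121) - 132176/127289 = 5566464/38590985 - 132176/127289 = -4392252397264/4912207889665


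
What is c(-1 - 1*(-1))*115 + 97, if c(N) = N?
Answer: 97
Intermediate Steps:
c(-1 - 1*(-1))*115 + 97 = (-1 - 1*(-1))*115 + 97 = (-1 + 1)*115 + 97 = 0*115 + 97 = 0 + 97 = 97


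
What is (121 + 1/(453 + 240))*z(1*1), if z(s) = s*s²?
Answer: 83854/693 ≈ 121.00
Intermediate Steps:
z(s) = s³
(121 + 1/(453 + 240))*z(1*1) = (121 + 1/(453 + 240))*(1*1)³ = (121 + 1/693)*1³ = (121 + 1/693)*1 = (83854/693)*1 = 83854/693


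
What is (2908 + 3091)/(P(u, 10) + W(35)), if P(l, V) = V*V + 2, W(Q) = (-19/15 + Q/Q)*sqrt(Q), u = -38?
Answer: 13767705/234034 + 17997*sqrt(35)/117017 ≈ 59.738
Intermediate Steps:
W(Q) = -4*sqrt(Q)/15 (W(Q) = (-19*1/15 + 1)*sqrt(Q) = (-19/15 + 1)*sqrt(Q) = -4*sqrt(Q)/15)
P(l, V) = 2 + V**2 (P(l, V) = V**2 + 2 = 2 + V**2)
(2908 + 3091)/(P(u, 10) + W(35)) = (2908 + 3091)/((2 + 10**2) - 4*sqrt(35)/15) = 5999/((2 + 100) - 4*sqrt(35)/15) = 5999/(102 - 4*sqrt(35)/15)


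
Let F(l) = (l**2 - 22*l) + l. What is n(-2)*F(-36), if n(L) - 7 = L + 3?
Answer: 16416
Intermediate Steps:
n(L) = 10 + L (n(L) = 7 + (L + 3) = 7 + (3 + L) = 10 + L)
F(l) = l**2 - 21*l
n(-2)*F(-36) = (10 - 2)*(-36*(-21 - 36)) = 8*(-36*(-57)) = 8*2052 = 16416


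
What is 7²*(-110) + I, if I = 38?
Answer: -5352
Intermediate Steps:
7²*(-110) + I = 7²*(-110) + 38 = 49*(-110) + 38 = -5390 + 38 = -5352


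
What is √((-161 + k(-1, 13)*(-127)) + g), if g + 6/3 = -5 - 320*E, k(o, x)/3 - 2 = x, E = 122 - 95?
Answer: I*√14523 ≈ 120.51*I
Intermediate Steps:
E = 27
k(o, x) = 6 + 3*x
g = -8647 (g = -2 + (-5 - 320*27) = -2 + (-5 - 8640) = -2 - 8645 = -8647)
√((-161 + k(-1, 13)*(-127)) + g) = √((-161 + (6 + 3*13)*(-127)) - 8647) = √((-161 + (6 + 39)*(-127)) - 8647) = √((-161 + 45*(-127)) - 8647) = √((-161 - 5715) - 8647) = √(-5876 - 8647) = √(-14523) = I*√14523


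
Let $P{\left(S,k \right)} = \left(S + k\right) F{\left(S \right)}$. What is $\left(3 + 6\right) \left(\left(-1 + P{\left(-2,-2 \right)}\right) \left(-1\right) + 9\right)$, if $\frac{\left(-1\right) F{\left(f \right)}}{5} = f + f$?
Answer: $810$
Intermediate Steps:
$F{\left(f \right)} = - 10 f$ ($F{\left(f \right)} = - 5 \left(f + f\right) = - 5 \cdot 2 f = - 10 f$)
$P{\left(S,k \right)} = - 10 S \left(S + k\right)$ ($P{\left(S,k \right)} = \left(S + k\right) \left(- 10 S\right) = - 10 S \left(S + k\right)$)
$\left(3 + 6\right) \left(\left(-1 + P{\left(-2,-2 \right)}\right) \left(-1\right) + 9\right) = \left(3 + 6\right) \left(\left(-1 - - 20 \left(-2 - 2\right)\right) \left(-1\right) + 9\right) = 9 \left(\left(-1 - \left(-20\right) \left(-4\right)\right) \left(-1\right) + 9\right) = 9 \left(\left(-1 - 80\right) \left(-1\right) + 9\right) = 9 \left(\left(-81\right) \left(-1\right) + 9\right) = 9 \left(81 + 9\right) = 9 \cdot 90 = 810$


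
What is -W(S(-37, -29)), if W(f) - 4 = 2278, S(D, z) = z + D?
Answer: -2282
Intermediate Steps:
S(D, z) = D + z
W(f) = 2282 (W(f) = 4 + 2278 = 2282)
-W(S(-37, -29)) = -1*2282 = -2282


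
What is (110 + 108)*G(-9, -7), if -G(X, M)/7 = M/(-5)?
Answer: -10682/5 ≈ -2136.4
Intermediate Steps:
G(X, M) = 7*M/5 (G(X, M) = -7*M/(-5) = -7*M*(-1)/5 = -(-7)*M/5 = 7*M/5)
(110 + 108)*G(-9, -7) = (110 + 108)*((7/5)*(-7)) = 218*(-49/5) = -10682/5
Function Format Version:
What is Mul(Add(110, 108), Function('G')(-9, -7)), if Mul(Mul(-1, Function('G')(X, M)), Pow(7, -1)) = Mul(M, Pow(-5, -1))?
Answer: Rational(-10682, 5) ≈ -2136.4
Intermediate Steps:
Function('G')(X, M) = Mul(Rational(7, 5), M) (Function('G')(X, M) = Mul(-7, Mul(M, Pow(-5, -1))) = Mul(-7, Mul(M, Rational(-1, 5))) = Mul(-7, Mul(Rational(-1, 5), M)) = Mul(Rational(7, 5), M))
Mul(Add(110, 108), Function('G')(-9, -7)) = Mul(Add(110, 108), Mul(Rational(7, 5), -7)) = Mul(218, Rational(-49, 5)) = Rational(-10682, 5)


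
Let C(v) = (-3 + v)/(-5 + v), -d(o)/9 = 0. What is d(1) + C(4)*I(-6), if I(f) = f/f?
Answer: -1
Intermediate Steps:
d(o) = 0 (d(o) = -9*0 = 0)
I(f) = 1
C(v) = (-3 + v)/(-5 + v)
d(1) + C(4)*I(-6) = 0 + ((-3 + 4)/(-5 + 4))*1 = 0 + (1/(-1))*1 = 0 - 1*1*1 = 0 - 1*1 = 0 - 1 = -1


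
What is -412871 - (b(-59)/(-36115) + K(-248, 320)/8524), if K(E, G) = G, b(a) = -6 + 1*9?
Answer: -31774994750422/76961065 ≈ -4.1287e+5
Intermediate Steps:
b(a) = 3 (b(a) = -6 + 9 = 3)
-412871 - (b(-59)/(-36115) + K(-248, 320)/8524) = -412871 - (3/(-36115) + 320/8524) = -412871 - (3*(-1/36115) + 320*(1/8524)) = -412871 - (-3/36115 + 80/2131) = -412871 - 1*2882807/76961065 = -412871 - 2882807/76961065 = -31774994750422/76961065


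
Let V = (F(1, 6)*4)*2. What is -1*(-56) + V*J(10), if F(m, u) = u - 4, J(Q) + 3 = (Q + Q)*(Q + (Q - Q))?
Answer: 3208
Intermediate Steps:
J(Q) = -3 + 2*Q² (J(Q) = -3 + (Q + Q)*(Q + (Q - Q)) = -3 + (2*Q)*(Q + 0) = -3 + (2*Q)*Q = -3 + 2*Q²)
F(m, u) = -4 + u
V = 16 (V = ((-4 + 6)*4)*2 = (2*4)*2 = 8*2 = 16)
-1*(-56) + V*J(10) = -1*(-56) + 16*(-3 + 2*10²) = 56 + 16*(-3 + 2*100) = 56 + 16*(-3 + 200) = 56 + 16*197 = 56 + 3152 = 3208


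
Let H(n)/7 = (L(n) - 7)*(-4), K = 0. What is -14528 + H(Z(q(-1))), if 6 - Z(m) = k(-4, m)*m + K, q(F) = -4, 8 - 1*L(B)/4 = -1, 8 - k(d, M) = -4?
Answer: -15340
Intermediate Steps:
k(d, M) = 12 (k(d, M) = 8 - 1*(-4) = 8 + 4 = 12)
L(B) = 36 (L(B) = 32 - 4*(-1) = 32 + 4 = 36)
Z(m) = 6 - 12*m (Z(m) = 6 - (12*m + 0) = 6 - 12*m)
H(n) = -812 (H(n) = 7*((36 - 7)*(-4)) = 7*(29*(-4)) = 7*(-116) = -812)
-14528 + H(Z(q(-1))) = -14528 - 812 = -15340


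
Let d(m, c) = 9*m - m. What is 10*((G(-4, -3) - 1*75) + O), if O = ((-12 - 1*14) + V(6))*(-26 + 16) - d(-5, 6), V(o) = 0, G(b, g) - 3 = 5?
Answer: 2330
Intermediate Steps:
G(b, g) = 8 (G(b, g) = 3 + 5 = 8)
d(m, c) = 8*m
O = 300 (O = ((-12 - 1*14) + 0)*(-26 + 16) - 8*(-5) = ((-12 - 14) + 0)*(-10) - 1*(-40) = (-26 + 0)*(-10) + 40 = -26*(-10) + 40 = 260 + 40 = 300)
10*((G(-4, -3) - 1*75) + O) = 10*((8 - 1*75) + 300) = 10*((8 - 75) + 300) = 10*(-67 + 300) = 10*233 = 2330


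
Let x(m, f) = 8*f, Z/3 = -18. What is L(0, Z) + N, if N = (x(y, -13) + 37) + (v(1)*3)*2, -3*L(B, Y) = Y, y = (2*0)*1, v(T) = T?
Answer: -43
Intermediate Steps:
Z = -54 (Z = 3*(-18) = -54)
y = 0 (y = 0*1 = 0)
L(B, Y) = -Y/3
N = -61 (N = (8*(-13) + 37) + (1*3)*2 = (-104 + 37) + 3*2 = -67 + 6 = -61)
L(0, Z) + N = -1/3*(-54) - 61 = 18 - 61 = -43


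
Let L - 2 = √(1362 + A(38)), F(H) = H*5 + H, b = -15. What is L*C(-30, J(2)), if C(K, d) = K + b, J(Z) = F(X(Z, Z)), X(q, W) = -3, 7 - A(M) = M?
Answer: -90 - 495*√11 ≈ -1731.7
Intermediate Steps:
A(M) = 7 - M
F(H) = 6*H (F(H) = 5*H + H = 6*H)
J(Z) = -18 (J(Z) = 6*(-3) = -18)
L = 2 + 11*√11 (L = 2 + √(1362 + (7 - 1*38)) = 2 + √(1362 + (7 - 38)) = 2 + √(1362 - 31) = 2 + √1331 = 2 + 11*√11 ≈ 38.483)
C(K, d) = -15 + K (C(K, d) = K - 15 = -15 + K)
L*C(-30, J(2)) = (2 + 11*√11)*(-15 - 30) = (2 + 11*√11)*(-45) = -90 - 495*√11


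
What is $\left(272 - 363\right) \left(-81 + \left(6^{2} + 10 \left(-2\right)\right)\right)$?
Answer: $5915$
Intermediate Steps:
$\left(272 - 363\right) \left(-81 + \left(6^{2} + 10 \left(-2\right)\right)\right) = - 91 \left(-81 + \left(36 - 20\right)\right) = - 91 \left(-81 + 16\right) = \left(-91\right) \left(-65\right) = 5915$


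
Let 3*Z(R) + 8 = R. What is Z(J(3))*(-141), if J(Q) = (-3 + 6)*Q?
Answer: -47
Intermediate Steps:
J(Q) = 3*Q
Z(R) = -8/3 + R/3
Z(J(3))*(-141) = (-8/3 + (3*3)/3)*(-141) = (-8/3 + (1/3)*9)*(-141) = (-8/3 + 3)*(-141) = (1/3)*(-141) = -47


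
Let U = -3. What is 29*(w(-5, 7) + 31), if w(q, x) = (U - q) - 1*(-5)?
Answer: 1102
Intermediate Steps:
w(q, x) = 2 - q (w(q, x) = (-3 - q) - 1*(-5) = (-3 - q) + 5 = 2 - q)
29*(w(-5, 7) + 31) = 29*((2 - 1*(-5)) + 31) = 29*((2 + 5) + 31) = 29*(7 + 31) = 29*38 = 1102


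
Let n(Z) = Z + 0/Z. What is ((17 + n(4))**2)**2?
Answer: 194481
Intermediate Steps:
n(Z) = Z (n(Z) = Z + 0 = Z)
((17 + n(4))**2)**2 = ((17 + 4)**2)**2 = (21**2)**2 = 441**2 = 194481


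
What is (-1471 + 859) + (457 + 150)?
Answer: -5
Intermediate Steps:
(-1471 + 859) + (457 + 150) = -612 + 607 = -5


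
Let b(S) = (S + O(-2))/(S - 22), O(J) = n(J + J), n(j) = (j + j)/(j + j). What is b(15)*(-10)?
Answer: 160/7 ≈ 22.857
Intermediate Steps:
n(j) = 1 (n(j) = (2*j)/((2*j)) = (2*j)*(1/(2*j)) = 1)
O(J) = 1
b(S) = (1 + S)/(-22 + S) (b(S) = (S + 1)/(S - 22) = (1 + S)/(-22 + S))
b(15)*(-10) = ((1 + 15)/(-22 + 15))*(-10) = (16/(-7))*(-10) = -⅐*16*(-10) = -16/7*(-10) = 160/7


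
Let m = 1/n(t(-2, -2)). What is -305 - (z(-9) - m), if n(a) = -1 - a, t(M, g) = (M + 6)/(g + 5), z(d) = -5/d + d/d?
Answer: -19340/63 ≈ -306.98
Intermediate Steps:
z(d) = 1 - 5/d (z(d) = -5/d + 1 = 1 - 5/d)
t(M, g) = (6 + M)/(5 + g)
m = -3/7 (m = 1/(-1 - (6 - 2)/(5 - 2)) = 1/(-1 - 4/3) = 1/(-7/3) = -3/7 ≈ -0.42857)
-305 - (z(-9) - m) = -305 - ((-5 - 9)/(-9) - 1*(-3/7)) = -305 - (-1/9*(-14) + 3/7) = -305 - (14/9 + 3/7) = -305 - 1*125/63 = -305 - 125/63 = -19340/63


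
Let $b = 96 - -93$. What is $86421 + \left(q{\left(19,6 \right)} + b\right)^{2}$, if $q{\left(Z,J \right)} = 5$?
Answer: $124057$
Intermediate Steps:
$b = 189$ ($b = 96 + 93 = 189$)
$86421 + \left(q{\left(19,6 \right)} + b\right)^{2} = 86421 + \left(5 + 189\right)^{2} = 86421 + 194^{2} = 86421 + 37636 = 124057$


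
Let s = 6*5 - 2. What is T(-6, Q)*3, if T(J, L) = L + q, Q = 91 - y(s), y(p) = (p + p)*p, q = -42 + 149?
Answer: -4110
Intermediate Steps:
s = 28 (s = 30 - 2 = 28)
q = 107
y(p) = 2*p² (y(p) = (2*p)*p = 2*p²)
Q = -1477 (Q = 91 - 2*28² = 91 - 2*784 = 91 - 1*1568 = 91 - 1568 = -1477)
T(J, L) = 107 + L (T(J, L) = L + 107 = 107 + L)
T(-6, Q)*3 = (107 - 1477)*3 = -1370*3 = -4110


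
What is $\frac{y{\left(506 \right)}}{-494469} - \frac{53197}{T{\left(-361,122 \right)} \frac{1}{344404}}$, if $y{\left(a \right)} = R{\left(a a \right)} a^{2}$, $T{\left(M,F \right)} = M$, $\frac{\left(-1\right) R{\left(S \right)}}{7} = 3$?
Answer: $\frac{3019765616075896}{59501103} \approx 5.0751 \cdot 10^{7}$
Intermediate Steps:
$R{\left(S \right)} = -21$ ($R{\left(S \right)} = \left(-7\right) 3 = -21$)
$y{\left(a \right)} = - 21 a^{2}$
$\frac{y{\left(506 \right)}}{-494469} - \frac{53197}{T{\left(-361,122 \right)} \frac{1}{344404}} = \frac{\left(-21\right) 506^{2}}{-494469} - \frac{53197}{\left(-361\right) \frac{1}{344404}} = \left(-21\right) 256036 \left(- \frac{1}{494469}\right) - \frac{53197}{\left(-361\right) \frac{1}{344404}} = \left(-5376756\right) \left(- \frac{1}{494469}\right) - \frac{53197}{- \frac{361}{344404}} = \frac{1792252}{164823} - - \frac{18321259588}{361} = \frac{1792252}{164823} + \frac{18321259588}{361} = \frac{3019765616075896}{59501103}$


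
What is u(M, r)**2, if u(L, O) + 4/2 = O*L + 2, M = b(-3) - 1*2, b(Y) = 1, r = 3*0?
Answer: 0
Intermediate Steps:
r = 0
M = -1 (M = 1 - 1*2 = 1 - 2 = -1)
u(L, O) = L*O (u(L, O) = -2 + (O*L + 2) = -2 + (L*O + 2) = -2 + (2 + L*O) = L*O)
u(M, r)**2 = (-1*0)**2 = 0**2 = 0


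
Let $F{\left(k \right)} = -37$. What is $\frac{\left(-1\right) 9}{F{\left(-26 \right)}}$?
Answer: $\frac{9}{37} \approx 0.24324$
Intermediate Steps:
$\frac{\left(-1\right) 9}{F{\left(-26 \right)}} = \frac{\left(-1\right) 9}{-37} = \left(-9\right) \left(- \frac{1}{37}\right) = \frac{9}{37}$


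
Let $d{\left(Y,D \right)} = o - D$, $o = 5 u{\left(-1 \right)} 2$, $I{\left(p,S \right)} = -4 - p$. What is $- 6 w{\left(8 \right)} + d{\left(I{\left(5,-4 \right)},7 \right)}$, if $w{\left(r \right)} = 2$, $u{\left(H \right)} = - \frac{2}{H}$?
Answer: $1$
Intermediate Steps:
$o = 20$ ($o = 5 \left(- \frac{2}{-1}\right) 2 = 5 \left(\left(-2\right) \left(-1\right)\right) 2 = 5 \cdot 2 \cdot 2 = 10 \cdot 2 = 20$)
$d{\left(Y,D \right)} = 20 - D$
$- 6 w{\left(8 \right)} + d{\left(I{\left(5,-4 \right)},7 \right)} = \left(-6\right) 2 + \left(20 - 7\right) = -12 + \left(20 - 7\right) = -12 + 13 = 1$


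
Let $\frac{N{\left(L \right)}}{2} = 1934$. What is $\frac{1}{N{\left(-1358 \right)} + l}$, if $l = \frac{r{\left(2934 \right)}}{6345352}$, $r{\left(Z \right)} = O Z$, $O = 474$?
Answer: $\frac{1586338}{6136303063} \approx 0.00025852$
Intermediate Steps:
$N{\left(L \right)} = 3868$ ($N{\left(L \right)} = 2 \cdot 1934 = 3868$)
$r{\left(Z \right)} = 474 Z$
$l = \frac{347679}{1586338}$ ($l = \frac{474 \cdot 2934}{6345352} = 1390716 \cdot \frac{1}{6345352} = \frac{347679}{1586338} \approx 0.21917$)
$\frac{1}{N{\left(-1358 \right)} + l} = \frac{1}{3868 + \frac{347679}{1586338}} = \frac{1}{\frac{6136303063}{1586338}} = \frac{1586338}{6136303063}$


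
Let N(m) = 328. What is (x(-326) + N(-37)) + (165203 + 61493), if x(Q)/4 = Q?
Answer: 225720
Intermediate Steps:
x(Q) = 4*Q
(x(-326) + N(-37)) + (165203 + 61493) = (4*(-326) + 328) + (165203 + 61493) = (-1304 + 328) + 226696 = -976 + 226696 = 225720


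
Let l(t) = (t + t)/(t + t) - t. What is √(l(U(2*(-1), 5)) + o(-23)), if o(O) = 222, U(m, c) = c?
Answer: √218 ≈ 14.765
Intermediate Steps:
l(t) = 1 - t (l(t) = (2*t)/((2*t)) - t = (2*t)*(1/(2*t)) - t = 1 - t)
√(l(U(2*(-1), 5)) + o(-23)) = √((1 - 1*5) + 222) = √((1 - 5) + 222) = √(-4 + 222) = √218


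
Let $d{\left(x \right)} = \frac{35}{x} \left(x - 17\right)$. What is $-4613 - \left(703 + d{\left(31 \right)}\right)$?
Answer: $- \frac{165286}{31} \approx -5331.8$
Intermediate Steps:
$d{\left(x \right)} = \frac{35 \left(-17 + x\right)}{x}$ ($d{\left(x \right)} = \frac{35}{x} \left(-17 + x\right) = \frac{35 \left(-17 + x\right)}{x}$)
$-4613 - \left(703 + d{\left(31 \right)}\right) = -4613 - \left(738 - \frac{595}{31}\right) = -4613 - \frac{22283}{31} = - \frac{165286}{31}$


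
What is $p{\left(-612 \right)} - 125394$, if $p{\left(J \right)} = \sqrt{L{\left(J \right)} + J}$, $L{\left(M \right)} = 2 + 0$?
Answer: $-125394 + i \sqrt{610} \approx -1.2539 \cdot 10^{5} + 24.698 i$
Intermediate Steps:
$L{\left(M \right)} = 2$
$p{\left(J \right)} = \sqrt{2 + J}$
$p{\left(-612 \right)} - 125394 = \sqrt{2 - 612} - 125394 = \sqrt{-610} - 125394 = i \sqrt{610} - 125394 = -125394 + i \sqrt{610}$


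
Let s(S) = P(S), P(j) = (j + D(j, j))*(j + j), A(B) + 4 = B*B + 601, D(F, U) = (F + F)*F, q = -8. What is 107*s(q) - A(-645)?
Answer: -622062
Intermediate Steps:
D(F, U) = 2*F² (D(F, U) = (2*F)*F = 2*F²)
A(B) = 597 + B² (A(B) = -4 + (B*B + 601) = -4 + (B² + 601) = -4 + (601 + B²) = 597 + B²)
P(j) = 2*j*(j + 2*j²) (P(j) = (j + 2*j²)*(j + j) = (j + 2*j²)*(2*j) = 2*j*(j + 2*j²))
s(S) = S²*(2 + 4*S)
107*s(q) - A(-645) = 107*((-8)²*(2 + 4*(-8))) - (597 + (-645)²) = 107*(64*(2 - 32)) - (597 + 416025) = 107*(64*(-30)) - 1*416622 = 107*(-1920) - 416622 = -205440 - 416622 = -622062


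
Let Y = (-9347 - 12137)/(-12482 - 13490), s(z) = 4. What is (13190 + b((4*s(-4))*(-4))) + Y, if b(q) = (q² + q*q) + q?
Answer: 138423145/6493 ≈ 21319.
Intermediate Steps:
Y = 5371/6493 (Y = -21484/(-25972) = -21484*(-1/25972) = 5371/6493 ≈ 0.82720)
b(q) = q + 2*q² (b(q) = (q² + q²) + q = 2*q² + q = q + 2*q²)
(13190 + b((4*s(-4))*(-4))) + Y = (13190 + ((4*4)*(-4))*(1 + 2*((4*4)*(-4)))) + 5371/6493 = (13190 + (16*(-4))*(1 + 2*(16*(-4)))) + 5371/6493 = (13190 - 64*(1 + 2*(-64))) + 5371/6493 = (13190 - 64*(1 - 128)) + 5371/6493 = (13190 - 64*(-127)) + 5371/6493 = (13190 + 8128) + 5371/6493 = 21318 + 5371/6493 = 138423145/6493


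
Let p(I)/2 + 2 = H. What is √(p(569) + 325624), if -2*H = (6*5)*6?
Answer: 24*√565 ≈ 570.47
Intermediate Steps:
H = -90 (H = -6*5*6/2 = -15*6 = -½*180 = -90)
p(I) = -184 (p(I) = -4 + 2*(-90) = -4 - 180 = -184)
√(p(569) + 325624) = √(-184 + 325624) = √325440 = 24*√565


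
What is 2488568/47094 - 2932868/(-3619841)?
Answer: 4573170481640/85236396027 ≈ 53.653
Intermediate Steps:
2488568/47094 - 2932868/(-3619841) = 2488568*(1/47094) - 2932868*(-1/3619841) = 1244284/23547 + 2932868/3619841 = 4573170481640/85236396027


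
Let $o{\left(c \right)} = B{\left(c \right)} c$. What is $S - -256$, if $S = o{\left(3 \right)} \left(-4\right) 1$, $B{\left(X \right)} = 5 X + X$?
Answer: $40$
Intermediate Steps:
$B{\left(X \right)} = 6 X$
$o{\left(c \right)} = 6 c^{2}$ ($o{\left(c \right)} = 6 c c = 6 c^{2}$)
$S = -216$ ($S = 6 \cdot 3^{2} \left(-4\right) 1 = 6 \cdot 9 \left(-4\right) 1 = 54 \left(-4\right) 1 = \left(-216\right) 1 = -216$)
$S - -256 = -216 - -256 = -216 + 256 = 40$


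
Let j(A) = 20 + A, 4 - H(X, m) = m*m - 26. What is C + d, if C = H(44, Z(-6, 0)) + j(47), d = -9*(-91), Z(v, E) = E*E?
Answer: 916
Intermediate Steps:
Z(v, E) = E**2
d = 819
H(X, m) = 30 - m**2 (H(X, m) = 4 - (m*m - 26) = 4 - (m**2 - 26) = 4 - (-26 + m**2) = 4 + (26 - m**2) = 30 - m**2)
C = 97 (C = (30 - (0**2)**2) + (20 + 47) = (30 - 1*0**2) + 67 = (30 - 1*0) + 67 = (30 + 0) + 67 = 30 + 67 = 97)
C + d = 97 + 819 = 916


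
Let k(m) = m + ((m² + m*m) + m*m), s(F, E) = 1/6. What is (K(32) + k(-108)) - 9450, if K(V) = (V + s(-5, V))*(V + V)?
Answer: 82478/3 ≈ 27493.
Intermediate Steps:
s(F, E) = ⅙
k(m) = m + 3*m² (k(m) = m + ((m² + m²) + m²) = m + (2*m² + m²) = m + 3*m²)
K(V) = 2*V*(⅙ + V) (K(V) = (V + ⅙)*(V + V) = (⅙ + V)*(2*V) = 2*V*(⅙ + V))
(K(32) + k(-108)) - 9450 = ((⅓)*32*(1 + 6*32) - 108*(1 + 3*(-108))) - 9450 = ((⅓)*32*(1 + 192) - 108*(1 - 324)) - 9450 = ((⅓)*32*193 - 108*(-323)) - 9450 = (6176/3 + 34884) - 9450 = 110828/3 - 9450 = 82478/3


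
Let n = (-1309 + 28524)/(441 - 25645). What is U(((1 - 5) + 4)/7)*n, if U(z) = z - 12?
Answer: 81645/6301 ≈ 12.957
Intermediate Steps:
n = -27215/25204 (n = 27215/(-25204) = 27215*(-1/25204) = -27215/25204 ≈ -1.0798)
U(z) = -12 + z
U(((1 - 5) + 4)/7)*n = (-12 + ((1 - 5) + 4)/7)*(-27215/25204) = (-12 + (-4 + 4)*(⅐))*(-27215/25204) = (-12 + 0*(⅐))*(-27215/25204) = (-12 + 0)*(-27215/25204) = -12*(-27215/25204) = 81645/6301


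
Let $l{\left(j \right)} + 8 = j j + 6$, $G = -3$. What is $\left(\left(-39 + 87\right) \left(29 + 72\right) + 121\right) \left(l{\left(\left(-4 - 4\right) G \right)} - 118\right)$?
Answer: $2265864$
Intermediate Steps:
$l{\left(j \right)} = -2 + j^{2}$ ($l{\left(j \right)} = -8 + \left(j j + 6\right) = -8 + \left(j^{2} + 6\right) = -8 + \left(6 + j^{2}\right) = -2 + j^{2}$)
$\left(\left(-39 + 87\right) \left(29 + 72\right) + 121\right) \left(l{\left(\left(-4 - 4\right) G \right)} - 118\right) = \left(\left(-39 + 87\right) \left(29 + 72\right) + 121\right) \left(\left(-2 + \left(\left(-4 - 4\right) \left(-3\right)\right)^{2}\right) - 118\right) = \left(48 \cdot 101 + 121\right) \left(\left(-2 + \left(\left(-8\right) \left(-3\right)\right)^{2}\right) - 118\right) = \left(4848 + 121\right) \left(\left(-2 + 24^{2}\right) - 118\right) = 4969 \left(\left(-2 + 576\right) - 118\right) = 4969 \left(574 - 118\right) = 4969 \cdot 456 = 2265864$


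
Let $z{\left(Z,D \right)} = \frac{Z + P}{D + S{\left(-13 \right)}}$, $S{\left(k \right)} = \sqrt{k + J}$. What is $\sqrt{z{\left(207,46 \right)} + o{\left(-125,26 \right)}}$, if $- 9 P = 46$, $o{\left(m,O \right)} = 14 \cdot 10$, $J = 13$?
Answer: $\frac{\sqrt{5198}}{6} \approx 12.016$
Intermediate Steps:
$o{\left(m,O \right)} = 140$
$P = - \frac{46}{9}$ ($P = \left(- \frac{1}{9}\right) 46 = - \frac{46}{9} \approx -5.1111$)
$S{\left(k \right)} = \sqrt{13 + k}$ ($S{\left(k \right)} = \sqrt{k + 13} = \sqrt{13 + k}$)
$z{\left(Z,D \right)} = \frac{- \frac{46}{9} + Z}{D}$ ($z{\left(Z,D \right)} = \frac{Z - \frac{46}{9}}{D + \sqrt{13 - 13}} = \frac{- \frac{46}{9} + Z}{D + \sqrt{0}} = \frac{- \frac{46}{9} + Z}{D + 0} = \frac{- \frac{46}{9} + Z}{D}$)
$\sqrt{z{\left(207,46 \right)} + o{\left(-125,26 \right)}} = \sqrt{\frac{- \frac{46}{9} + 207}{46} + 140} = \sqrt{\frac{1}{46} \cdot \frac{1817}{9} + 140} = \sqrt{\frac{79}{18} + 140} = \sqrt{\frac{2599}{18}} = \frac{\sqrt{5198}}{6}$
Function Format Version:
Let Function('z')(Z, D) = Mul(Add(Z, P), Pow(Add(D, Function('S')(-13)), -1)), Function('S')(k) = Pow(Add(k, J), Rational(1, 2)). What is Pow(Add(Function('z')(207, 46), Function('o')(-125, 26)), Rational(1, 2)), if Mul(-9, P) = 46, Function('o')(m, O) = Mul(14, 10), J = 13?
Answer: Mul(Rational(1, 6), Pow(5198, Rational(1, 2))) ≈ 12.016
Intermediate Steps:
Function('o')(m, O) = 140
P = Rational(-46, 9) (P = Mul(Rational(-1, 9), 46) = Rational(-46, 9) ≈ -5.1111)
Function('S')(k) = Pow(Add(13, k), Rational(1, 2)) (Function('S')(k) = Pow(Add(k, 13), Rational(1, 2)) = Pow(Add(13, k), Rational(1, 2)))
Function('z')(Z, D) = Mul(Pow(D, -1), Add(Rational(-46, 9), Z)) (Function('z')(Z, D) = Mul(Add(Z, Rational(-46, 9)), Pow(Add(D, Pow(Add(13, -13), Rational(1, 2))), -1)) = Mul(Add(Rational(-46, 9), Z), Pow(Add(D, Pow(0, Rational(1, 2))), -1)) = Mul(Add(Rational(-46, 9), Z), Pow(Add(D, 0), -1)) = Mul(Add(Rational(-46, 9), Z), Pow(D, -1)) = Mul(Pow(D, -1), Add(Rational(-46, 9), Z)))
Pow(Add(Function('z')(207, 46), Function('o')(-125, 26)), Rational(1, 2)) = Pow(Add(Mul(Pow(46, -1), Add(Rational(-46, 9), 207)), 140), Rational(1, 2)) = Pow(Add(Mul(Rational(1, 46), Rational(1817, 9)), 140), Rational(1, 2)) = Pow(Add(Rational(79, 18), 140), Rational(1, 2)) = Pow(Rational(2599, 18), Rational(1, 2)) = Mul(Rational(1, 6), Pow(5198, Rational(1, 2)))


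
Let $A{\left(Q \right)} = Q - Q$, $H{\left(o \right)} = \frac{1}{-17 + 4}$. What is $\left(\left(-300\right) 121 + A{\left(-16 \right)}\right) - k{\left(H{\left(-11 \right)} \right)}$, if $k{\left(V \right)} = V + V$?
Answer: $- \frac{471898}{13} \approx -36300.0$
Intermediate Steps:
$H{\left(o \right)} = - \frac{1}{13}$ ($H{\left(o \right)} = \frac{1}{-13} = - \frac{1}{13}$)
$A{\left(Q \right)} = 0$
$k{\left(V \right)} = 2 V$
$\left(\left(-300\right) 121 + A{\left(-16 \right)}\right) - k{\left(H{\left(-11 \right)} \right)} = \left(\left(-300\right) 121 + 0\right) - 2 \left(- \frac{1}{13}\right) = \left(-36300 + 0\right) - - \frac{2}{13} = -36300 + \frac{2}{13} = - \frac{471898}{13}$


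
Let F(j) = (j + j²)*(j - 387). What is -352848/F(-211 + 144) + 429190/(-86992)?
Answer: -34622572521/7276837304 ≈ -4.7579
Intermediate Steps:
F(j) = (-387 + j)*(j + j²) (F(j) = (j + j²)*(-387 + j) = (-387 + j)*(j + j²))
-352848/F(-211 + 144) + 429190/(-86992) = -352848*1/((-211 + 144)*(-387 + (-211 + 144)² - 386*(-211 + 144))) + 429190/(-86992) = -352848*(-1/(67*(-387 + (-67)² - 386*(-67)))) + 429190*(-1/86992) = -352848*(-1/(67*(-387 + 4489 + 25862))) - 214595/43496 = -352848/((-67*29964)) - 214595/43496 = -352848/(-2007588) - 214595/43496 = -352848*(-1/2007588) - 214595/43496 = 29404/167299 - 214595/43496 = -34622572521/7276837304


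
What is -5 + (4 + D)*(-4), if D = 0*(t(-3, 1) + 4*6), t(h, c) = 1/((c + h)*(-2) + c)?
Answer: -21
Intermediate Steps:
t(h, c) = 1/(-c - 2*h) (t(h, c) = 1/((-2*c - 2*h) + c) = 1/(-c - 2*h))
D = 0 (D = 0*(-1/(1 + 2*(-3)) + 4*6) = 0*(-1/(1 - 6) + 24) = 0*(-1/(-5) + 24) = 0*(-1*(-⅕) + 24) = 0*(⅕ + 24) = 0*(121/5) = 0)
-5 + (4 + D)*(-4) = -5 + (4 + 0)*(-4) = -5 + 4*(-4) = -5 - 16 = -21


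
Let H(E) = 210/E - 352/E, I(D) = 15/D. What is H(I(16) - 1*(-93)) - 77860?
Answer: -117025852/1503 ≈ -77862.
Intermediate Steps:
H(E) = -142/E
H(I(16) - 1*(-93)) - 77860 = -142/(15/16 - 1*(-93)) - 77860 = -142/(15*(1/16) + 93) - 77860 = -142/(15/16 + 93) - 77860 = -142/1503/16 - 77860 = -142*16/1503 - 77860 = -2272/1503 - 77860 = -117025852/1503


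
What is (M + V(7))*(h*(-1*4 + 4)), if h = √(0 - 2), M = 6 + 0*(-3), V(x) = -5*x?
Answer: 0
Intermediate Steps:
M = 6 (M = 6 + 0 = 6)
h = I*√2 (h = √(-2) = I*√2 ≈ 1.4142*I)
(M + V(7))*(h*(-1*4 + 4)) = (6 - 5*7)*((I*√2)*(-1*4 + 4)) = (6 - 35)*((I*√2)*(-4 + 4)) = -29*I*√2*0 = -29*0 = 0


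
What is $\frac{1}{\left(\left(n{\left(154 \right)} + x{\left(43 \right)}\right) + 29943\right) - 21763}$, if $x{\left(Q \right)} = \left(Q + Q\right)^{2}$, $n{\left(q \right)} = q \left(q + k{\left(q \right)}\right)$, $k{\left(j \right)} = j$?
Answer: $\frac{1}{63008} \approx 1.5871 \cdot 10^{-5}$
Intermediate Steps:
$n{\left(q \right)} = 2 q^{2}$ ($n{\left(q \right)} = q \left(q + q\right) = q 2 q = 2 q^{2}$)
$x{\left(Q \right)} = 4 Q^{2}$ ($x{\left(Q \right)} = \left(2 Q\right)^{2} = 4 Q^{2}$)
$\frac{1}{\left(\left(n{\left(154 \right)} + x{\left(43 \right)}\right) + 29943\right) - 21763} = \frac{1}{\left(\left(2 \cdot 154^{2} + 4 \cdot 43^{2}\right) + 29943\right) - 21763} = \frac{1}{\left(\left(2 \cdot 23716 + 4 \cdot 1849\right) + 29943\right) - 21763} = \frac{1}{\left(\left(47432 + 7396\right) + 29943\right) - 21763} = \frac{1}{\left(54828 + 29943\right) - 21763} = \frac{1}{84771 - 21763} = \frac{1}{63008}$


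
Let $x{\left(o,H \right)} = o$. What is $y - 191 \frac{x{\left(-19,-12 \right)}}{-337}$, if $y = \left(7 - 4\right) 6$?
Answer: $\frac{2437}{337} \approx 7.2315$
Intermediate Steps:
$y = 18$ ($y = 3 \cdot 6 = 18$)
$y - 191 \frac{x{\left(-19,-12 \right)}}{-337} = 18 - 191 \left(- \frac{19}{-337}\right) = 18 - 191 \left(\left(-19\right) \left(- \frac{1}{337}\right)\right) = 18 - \frac{3629}{337} = \frac{2437}{337}$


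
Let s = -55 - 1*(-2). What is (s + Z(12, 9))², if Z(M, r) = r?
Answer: 1936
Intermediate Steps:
s = -53 (s = -55 + 2 = -53)
(s + Z(12, 9))² = (-53 + 9)² = (-44)² = 1936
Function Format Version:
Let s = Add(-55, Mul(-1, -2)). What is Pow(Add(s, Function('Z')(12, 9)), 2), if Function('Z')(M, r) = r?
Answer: 1936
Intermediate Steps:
s = -53 (s = Add(-55, 2) = -53)
Pow(Add(s, Function('Z')(12, 9)), 2) = Pow(Add(-53, 9), 2) = Pow(-44, 2) = 1936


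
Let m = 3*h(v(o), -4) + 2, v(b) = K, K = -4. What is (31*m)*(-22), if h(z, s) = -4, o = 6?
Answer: 6820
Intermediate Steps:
v(b) = -4
m = -10 (m = 3*(-4) + 2 = -12 + 2 = -10)
(31*m)*(-22) = (31*(-10))*(-22) = -310*(-22) = 6820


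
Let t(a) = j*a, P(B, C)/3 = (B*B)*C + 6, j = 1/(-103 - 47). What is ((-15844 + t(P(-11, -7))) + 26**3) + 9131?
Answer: 543991/50 ≈ 10880.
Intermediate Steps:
j = -1/150 (j = 1/(-150) = -1/150 ≈ -0.0066667)
P(B, C) = 18 + 3*C*B**2 (P(B, C) = 3*((B*B)*C + 6) = 3*(B**2*C + 6) = 3*(C*B**2 + 6) = 3*(6 + C*B**2) = 18 + 3*C*B**2)
t(a) = -a/150
((-15844 + t(P(-11, -7))) + 26**3) + 9131 = ((-15844 - (18 + 3*(-7)*(-11)**2)/150) + 26**3) + 9131 = ((-15844 - (18 + 3*(-7)*121)/150) + 17576) + 9131 = ((-15844 - (18 - 2541)/150) + 17576) + 9131 = ((-15844 - 1/150*(-2523)) + 17576) + 9131 = ((-15844 + 841/50) + 17576) + 9131 = (-791359/50 + 17576) + 9131 = 87441/50 + 9131 = 543991/50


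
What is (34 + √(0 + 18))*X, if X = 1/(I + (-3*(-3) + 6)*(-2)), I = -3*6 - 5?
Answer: -34/53 - 3*√2/53 ≈ -0.72156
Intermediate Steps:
I = -23 (I = -18 - 5 = -23)
X = -1/53 (X = 1/(-23 + (-3*(-3) + 6)*(-2)) = 1/(-23 + (9 + 6)*(-2)) = 1/(-23 + 15*(-2)) = 1/(-23 - 30) = 1/(-53) = -1/53 ≈ -0.018868)
(34 + √(0 + 18))*X = (34 + √(0 + 18))*(-1/53) = (34 + √18)*(-1/53) = (34 + 3*√2)*(-1/53) = -34/53 - 3*√2/53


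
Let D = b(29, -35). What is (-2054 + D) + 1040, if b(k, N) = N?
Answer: -1049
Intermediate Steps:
D = -35
(-2054 + D) + 1040 = (-2054 - 35) + 1040 = -2089 + 1040 = -1049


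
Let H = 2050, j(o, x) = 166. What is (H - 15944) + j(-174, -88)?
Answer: -13728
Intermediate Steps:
(H - 15944) + j(-174, -88) = (2050 - 15944) + 166 = -13894 + 166 = -13728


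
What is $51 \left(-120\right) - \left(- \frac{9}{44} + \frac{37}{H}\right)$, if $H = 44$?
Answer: $- \frac{67327}{11} \approx -6120.6$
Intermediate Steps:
$51 \left(-120\right) - \left(- \frac{9}{44} + \frac{37}{H}\right) = 51 \left(-120\right) - \left(- \frac{9}{44} + \frac{37}{44}\right) = -6120 - \frac{7}{11} = - \frac{67327}{11}$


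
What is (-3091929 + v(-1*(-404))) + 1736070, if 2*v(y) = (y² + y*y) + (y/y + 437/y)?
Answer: -963654703/808 ≈ -1.1926e+6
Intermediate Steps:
v(y) = ½ + y² + 437/(2*y) (v(y) = ((y² + y*y) + (y/y + 437/y))/2 = ((y² + y²) + (1 + 437/y))/2 = (2*y² + (1 + 437/y))/2 = (1 + 2*y² + 437/y)/2 = ½ + y² + 437/(2*y))
(-3091929 + v(-1*(-404))) + 1736070 = (-3091929 + (437 - 1*(-404) + 2*(-1*(-404))³)/(2*((-1*(-404))))) + 1736070 = (-3091929 + (½)*(437 + 404 + 2*404³)/404) + 1736070 = (-3091929 + (½)*(1/404)*(437 + 404 + 2*65939264)) + 1736070 = (-3091929 + (½)*(1/404)*(437 + 404 + 131878528)) + 1736070 = (-3091929 + (½)*(1/404)*131879369) + 1736070 = (-3091929 + 131879369/808) + 1736070 = -2366399263/808 + 1736070 = -963654703/808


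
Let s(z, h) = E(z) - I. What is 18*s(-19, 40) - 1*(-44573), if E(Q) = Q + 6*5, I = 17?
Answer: 44465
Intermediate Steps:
E(Q) = 30 + Q (E(Q) = Q + 30 = 30 + Q)
s(z, h) = 13 + z (s(z, h) = (30 + z) - 1*17 = (30 + z) - 17 = 13 + z)
18*s(-19, 40) - 1*(-44573) = 18*(13 - 19) - 1*(-44573) = 18*(-6) + 44573 = -108 + 44573 = 44465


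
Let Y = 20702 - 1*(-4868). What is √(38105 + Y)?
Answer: 15*√283 ≈ 252.34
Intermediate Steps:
Y = 25570 (Y = 20702 + 4868 = 25570)
√(38105 + Y) = √(38105 + 25570) = √63675 = 15*√283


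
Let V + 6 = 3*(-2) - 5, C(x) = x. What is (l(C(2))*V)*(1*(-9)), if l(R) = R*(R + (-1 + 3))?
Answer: 1224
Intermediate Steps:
V = -17 (V = -6 + (3*(-2) - 5) = -6 + (-6 - 5) = -6 - 11 = -17)
l(R) = R*(2 + R) (l(R) = R*(R + 2) = R*(2 + R))
(l(C(2))*V)*(1*(-9)) = ((2*(2 + 2))*(-17))*(1*(-9)) = ((2*4)*(-17))*(-9) = (8*(-17))*(-9) = -136*(-9) = 1224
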